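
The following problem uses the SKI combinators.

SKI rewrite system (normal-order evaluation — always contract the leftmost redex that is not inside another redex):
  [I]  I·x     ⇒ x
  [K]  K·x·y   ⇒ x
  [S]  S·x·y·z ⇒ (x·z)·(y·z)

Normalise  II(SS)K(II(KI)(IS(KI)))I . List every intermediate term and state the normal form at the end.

  start: II(SS)K(II(KI)(IS(KI)))I
  step 1: I(SS)K(II(KI)(IS(KI)))I
  step 2: SSK(II(KI)(IS(KI)))I
  step 3: S(II(KI)(IS(KI)))(K(II(KI)(IS(KI))))I
  step 4: II(KI)(IS(KI))I(K(II(KI)(IS(KI)))I)
  step 5: I(KI)(IS(KI))I(K(II(KI)(IS(KI)))I)
  step 6: KI(IS(KI))I(K(II(KI)(IS(KI)))I)
  step 7: II(K(II(KI)(IS(KI)))I)
  step 8: I(K(II(KI)(IS(KI)))I)
  step 9: K(II(KI)(IS(KI)))I
  step 10: II(KI)(IS(KI))
  step 11: I(KI)(IS(KI))
  step 12: KI(IS(KI))
  step 13: I

Answer: normal form = I  (in 13 steps)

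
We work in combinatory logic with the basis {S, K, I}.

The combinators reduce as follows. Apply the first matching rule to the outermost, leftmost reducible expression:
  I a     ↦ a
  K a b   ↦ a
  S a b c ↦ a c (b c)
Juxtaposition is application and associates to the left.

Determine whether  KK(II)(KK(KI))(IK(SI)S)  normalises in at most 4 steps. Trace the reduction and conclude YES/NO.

  start: KK(II)(KK(KI))(IK(SI)S)
  step 1: K(KK(KI))(IK(SI)S)
  step 2: KK(KI)
  step 3: K

Answer: YES — reaches normal form K in 3 ≤ 4 steps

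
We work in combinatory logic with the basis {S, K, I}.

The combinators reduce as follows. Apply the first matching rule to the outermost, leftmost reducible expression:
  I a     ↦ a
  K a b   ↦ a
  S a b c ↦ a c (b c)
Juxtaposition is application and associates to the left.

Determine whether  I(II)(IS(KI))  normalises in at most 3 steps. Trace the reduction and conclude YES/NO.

  start: I(II)(IS(KI))
  [1] II(IS(KI))
  [2] I(IS(KI))
  [3] IS(KI)

Answer: NO — after 3 steps the term is IS(KI), not yet normal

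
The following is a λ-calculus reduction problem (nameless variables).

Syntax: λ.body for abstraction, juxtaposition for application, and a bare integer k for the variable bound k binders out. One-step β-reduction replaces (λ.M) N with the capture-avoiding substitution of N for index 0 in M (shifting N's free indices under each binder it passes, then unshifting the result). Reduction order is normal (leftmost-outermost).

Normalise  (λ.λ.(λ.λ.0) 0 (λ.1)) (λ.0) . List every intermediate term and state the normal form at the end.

  start: (λ.λ.(λ.λ.0) 0 (λ.1)) (λ.0)
  step 1: λ.(λ.λ.0) 0 (λ.1)
  step 2: λ.(λ.0) (λ.1)
  step 3: λ.λ.1

Answer: normal form = λ.λ.1  (in 3 steps)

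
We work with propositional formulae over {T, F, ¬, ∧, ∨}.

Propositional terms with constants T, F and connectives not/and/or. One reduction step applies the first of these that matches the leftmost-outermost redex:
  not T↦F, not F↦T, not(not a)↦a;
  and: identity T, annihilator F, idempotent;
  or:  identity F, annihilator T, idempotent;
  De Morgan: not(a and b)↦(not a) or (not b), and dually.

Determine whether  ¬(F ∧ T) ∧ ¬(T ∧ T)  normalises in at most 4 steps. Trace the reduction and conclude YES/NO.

  start: ¬(F ∧ T) ∧ ¬(T ∧ T)
  →1  (¬F ∨ ¬T) ∧ ¬(T ∧ T)
  →2  (T ∨ ¬T) ∧ ¬(T ∧ T)
  →3  T ∧ ¬(T ∧ T)
  →4  ¬(T ∧ T)

Answer: NO — after 4 steps the term is ¬(T ∧ T), not yet normal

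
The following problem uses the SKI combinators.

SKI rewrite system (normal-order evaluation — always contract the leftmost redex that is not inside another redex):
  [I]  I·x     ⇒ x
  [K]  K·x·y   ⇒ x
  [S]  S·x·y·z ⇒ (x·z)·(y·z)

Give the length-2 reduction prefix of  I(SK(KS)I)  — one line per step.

  start: I(SK(KS)I)
  [1] SK(KS)I
  [2] KI(KSI)

Answer: after 2 steps: KI(KSI)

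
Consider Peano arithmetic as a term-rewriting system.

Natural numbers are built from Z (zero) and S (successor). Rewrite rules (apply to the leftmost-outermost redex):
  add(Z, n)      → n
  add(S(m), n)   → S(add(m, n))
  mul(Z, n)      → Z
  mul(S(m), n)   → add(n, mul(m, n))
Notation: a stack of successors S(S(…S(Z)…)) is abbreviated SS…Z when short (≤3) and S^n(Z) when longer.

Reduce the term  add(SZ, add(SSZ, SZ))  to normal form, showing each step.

Answer: normal form = S^4(Z)  (in 5 steps)

Working:
  start: add(SZ, add(SSZ, SZ))
  [1] S(add(Z, add(SSZ, SZ)))
  [2] S(add(SSZ, SZ))
  [3] S(S(add(SZ, SZ)))
  [4] S(S(S(add(Z, SZ))))
  [5] S^4(Z)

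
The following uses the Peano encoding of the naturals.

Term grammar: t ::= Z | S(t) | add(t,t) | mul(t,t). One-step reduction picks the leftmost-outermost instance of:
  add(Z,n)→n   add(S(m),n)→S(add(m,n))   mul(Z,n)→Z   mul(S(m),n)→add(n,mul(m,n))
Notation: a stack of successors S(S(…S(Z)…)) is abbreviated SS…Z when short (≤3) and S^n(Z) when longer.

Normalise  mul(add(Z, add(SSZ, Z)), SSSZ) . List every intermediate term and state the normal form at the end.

  start: mul(add(Z, add(SSZ, Z)), SSSZ)
  →1  mul(add(SSZ, Z), SSSZ)
  →2  mul(S(add(SZ, Z)), SSSZ)
  →3  add(SSSZ, mul(add(SZ, Z), SSSZ))
  →4  S(add(SSZ, mul(add(SZ, Z), SSSZ)))
  →5  S(S(add(SZ, mul(add(SZ, Z), SSSZ))))
  →6  S(S(S(add(Z, mul(add(SZ, Z), SSSZ)))))
  →7  S(S(S(mul(add(SZ, Z), SSSZ))))
  →8  S(S(S(mul(S(add(Z, Z)), SSSZ))))
  →9  S(S(S(add(SSSZ, mul(add(Z, Z), SSSZ)))))
  →10  S(S(S(S(add(SSZ, mul(add(Z, Z), SSSZ))))))
  →11  S(S(S(S(S(add(SZ, mul(add(Z, Z), SSSZ)))))))
  →12  S(S(S(S(S(S(add(Z, mul(add(Z, Z), SSSZ))))))))
  →13  S(S(S(S(S(S(mul(add(Z, Z), SSSZ)))))))
  →14  S(S(S(S(S(S(mul(Z, SSSZ)))))))
  →15  S^6(Z)

Answer: normal form = S^6(Z)  (in 15 steps)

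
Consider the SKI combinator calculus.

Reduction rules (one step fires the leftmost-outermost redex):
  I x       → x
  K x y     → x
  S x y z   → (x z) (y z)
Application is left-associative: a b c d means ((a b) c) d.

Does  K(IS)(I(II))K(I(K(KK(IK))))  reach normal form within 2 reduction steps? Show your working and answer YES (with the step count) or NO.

  start: K(IS)(I(II))K(I(K(KK(IK))))
  step 1: ISK(I(K(KK(IK))))
  step 2: SK(I(K(KK(IK))))

Answer: NO — after 2 steps the term is SK(I(K(KK(IK)))), not yet normal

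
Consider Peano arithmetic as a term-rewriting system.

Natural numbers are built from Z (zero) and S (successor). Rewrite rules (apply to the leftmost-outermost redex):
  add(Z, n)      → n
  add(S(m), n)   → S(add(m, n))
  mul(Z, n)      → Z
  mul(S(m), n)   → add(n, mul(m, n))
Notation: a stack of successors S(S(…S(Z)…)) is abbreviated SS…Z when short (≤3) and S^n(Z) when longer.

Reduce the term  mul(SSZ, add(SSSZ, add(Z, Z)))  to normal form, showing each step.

Answer: normal form = S^6(Z)  (in 21 steps)

Reduction:
  start: mul(SSZ, add(SSSZ, add(Z, Z)))
  →1  add(add(SSSZ, add(Z, Z)), mul(SZ, add(SSSZ, add(Z, Z))))
  →2  add(S(add(SSZ, add(Z, Z))), mul(SZ, add(SSSZ, add(Z, Z))))
  →3  S(add(add(SSZ, add(Z, Z)), mul(SZ, add(SSSZ, add(Z, Z)))))
  →4  S(add(S(add(SZ, add(Z, Z))), mul(SZ, add(SSSZ, add(Z, Z)))))
  →5  S(S(add(add(SZ, add(Z, Z)), mul(SZ, add(SSSZ, add(Z, Z))))))
  →6  S(S(add(S(add(Z, add(Z, Z))), mul(SZ, add(SSSZ, add(Z, Z))))))
  →7  S(S(S(add(add(Z, add(Z, Z)), mul(SZ, add(SSSZ, add(Z, Z)))))))
  →8  S(S(S(add(add(Z, Z), mul(SZ, add(SSSZ, add(Z, Z)))))))
  →9  S(S(S(add(Z, mul(SZ, add(SSSZ, add(Z, Z)))))))
  →10  S(S(S(mul(SZ, add(SSSZ, add(Z, Z))))))
  →11  S(S(S(add(add(SSSZ, add(Z, Z)), mul(Z, add(SSSZ, add(Z, Z)))))))
  →12  S(S(S(add(S(add(SSZ, add(Z, Z))), mul(Z, add(SSSZ, add(Z, Z)))))))
  →13  S(S(S(S(add(add(SSZ, add(Z, Z)), mul(Z, add(SSSZ, add(Z, Z))))))))
  →14  S(S(S(S(add(S(add(SZ, add(Z, Z))), mul(Z, add(SSSZ, add(Z, Z))))))))
  →15  S(S(S(S(S(add(add(SZ, add(Z, Z)), mul(Z, add(SSSZ, add(Z, Z)))))))))
  →16  S(S(S(S(S(add(S(add(Z, add(Z, Z))), mul(Z, add(SSSZ, add(Z, Z)))))))))
  →17  S(S(S(S(S(S(add(add(Z, add(Z, Z)), mul(Z, add(SSSZ, add(Z, Z))))))))))
  →18  S(S(S(S(S(S(add(add(Z, Z), mul(Z, add(SSSZ, add(Z, Z))))))))))
  →19  S(S(S(S(S(S(add(Z, mul(Z, add(SSSZ, add(Z, Z))))))))))
  →20  S(S(S(S(S(S(mul(Z, add(SSSZ, add(Z, Z)))))))))
  →21  S^6(Z)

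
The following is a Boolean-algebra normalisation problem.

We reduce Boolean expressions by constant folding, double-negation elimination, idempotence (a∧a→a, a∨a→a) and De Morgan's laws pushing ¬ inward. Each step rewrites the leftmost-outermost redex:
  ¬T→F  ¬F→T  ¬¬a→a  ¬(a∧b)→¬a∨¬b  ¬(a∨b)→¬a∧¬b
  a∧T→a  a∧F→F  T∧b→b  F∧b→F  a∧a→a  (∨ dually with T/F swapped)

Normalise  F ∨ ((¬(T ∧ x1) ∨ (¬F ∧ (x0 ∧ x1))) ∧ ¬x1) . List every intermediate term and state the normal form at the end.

Answer: normal form = (¬x1 ∨ (x0 ∧ x1)) ∧ ¬x1  (in 6 steps)

Working:
  start: F ∨ ((¬(T ∧ x1) ∨ (¬F ∧ (x0 ∧ x1))) ∧ ¬x1)
  step 1: (¬(T ∧ x1) ∨ (¬F ∧ (x0 ∧ x1))) ∧ ¬x1
  step 2: ((¬T ∨ ¬x1) ∨ (¬F ∧ (x0 ∧ x1))) ∧ ¬x1
  step 3: ((F ∨ ¬x1) ∨ (¬F ∧ (x0 ∧ x1))) ∧ ¬x1
  step 4: (¬x1 ∨ (¬F ∧ (x0 ∧ x1))) ∧ ¬x1
  step 5: (¬x1 ∨ (T ∧ (x0 ∧ x1))) ∧ ¬x1
  step 6: (¬x1 ∨ (x0 ∧ x1)) ∧ ¬x1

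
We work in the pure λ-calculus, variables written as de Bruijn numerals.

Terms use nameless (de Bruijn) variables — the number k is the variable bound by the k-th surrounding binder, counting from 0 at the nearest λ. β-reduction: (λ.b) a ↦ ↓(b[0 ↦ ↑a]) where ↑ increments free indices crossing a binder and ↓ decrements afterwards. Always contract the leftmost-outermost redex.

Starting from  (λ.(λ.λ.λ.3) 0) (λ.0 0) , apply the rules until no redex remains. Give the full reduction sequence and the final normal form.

  start: (λ.(λ.λ.λ.3) 0) (λ.0 0)
  step 1: (λ.λ.λ.λ.0 0) (λ.0 0)
  step 2: λ.λ.λ.0 0

Answer: normal form = λ.λ.λ.0 0  (in 2 steps)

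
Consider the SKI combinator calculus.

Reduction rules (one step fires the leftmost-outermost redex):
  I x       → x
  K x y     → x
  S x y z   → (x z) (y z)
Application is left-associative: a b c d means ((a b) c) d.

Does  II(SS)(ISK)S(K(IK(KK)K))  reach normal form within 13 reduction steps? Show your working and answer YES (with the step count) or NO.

Answer: YES — reaches normal form S(K(KK))(K(KK)) in 11 ≤ 13 steps

Working:
  start: II(SS)(ISK)S(K(IK(KK)K))
  →1  I(SS)(ISK)S(K(IK(KK)K))
  →2  SS(ISK)S(K(IK(KK)K))
  →3  SS(ISKS)(K(IK(KK)K))
  →4  S(K(IK(KK)K))(ISKS(K(IK(KK)K)))
  →5  S(K(K(KK)K))(ISKS(K(IK(KK)K)))
  →6  S(K(KK))(ISKS(K(IK(KK)K)))
  →7  S(K(KK))(SKS(K(IK(KK)K)))
  →8  S(K(KK))(K(K(IK(KK)K))(S(K(IK(KK)K))))
  →9  S(K(KK))(K(IK(KK)K))
  →10  S(K(KK))(K(K(KK)K))
  →11  S(K(KK))(K(KK))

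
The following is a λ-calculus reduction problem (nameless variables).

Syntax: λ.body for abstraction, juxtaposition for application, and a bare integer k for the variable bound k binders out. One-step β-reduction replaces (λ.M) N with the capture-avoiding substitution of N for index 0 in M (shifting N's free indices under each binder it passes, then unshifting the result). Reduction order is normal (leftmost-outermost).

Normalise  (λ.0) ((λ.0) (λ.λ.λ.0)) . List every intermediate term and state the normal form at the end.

  start: (λ.0) ((λ.0) (λ.λ.λ.0))
  step 1: (λ.0) (λ.λ.λ.0)
  step 2: λ.λ.λ.0

Answer: normal form = λ.λ.λ.0  (in 2 steps)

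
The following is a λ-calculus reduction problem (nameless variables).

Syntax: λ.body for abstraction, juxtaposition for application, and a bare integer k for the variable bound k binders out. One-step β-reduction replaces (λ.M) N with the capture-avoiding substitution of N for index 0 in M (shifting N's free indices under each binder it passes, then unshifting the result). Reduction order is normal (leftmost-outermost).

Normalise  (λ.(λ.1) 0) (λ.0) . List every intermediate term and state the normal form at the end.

Answer: normal form = λ.0  (in 2 steps)

Working:
  start: (λ.(λ.1) 0) (λ.0)
  [1] (λ.λ.0) (λ.0)
  [2] λ.0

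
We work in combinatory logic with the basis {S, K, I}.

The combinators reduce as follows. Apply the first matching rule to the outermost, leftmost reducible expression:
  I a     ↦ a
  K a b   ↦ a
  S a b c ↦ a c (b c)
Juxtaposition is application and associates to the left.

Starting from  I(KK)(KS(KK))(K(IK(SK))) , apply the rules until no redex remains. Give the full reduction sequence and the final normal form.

  start: I(KK)(KS(KK))(K(IK(SK)))
  →1  KK(KS(KK))(K(IK(SK)))
  →2  K(K(IK(SK)))
  →3  K(K(K(SK)))

Answer: normal form = K(K(K(SK)))  (in 3 steps)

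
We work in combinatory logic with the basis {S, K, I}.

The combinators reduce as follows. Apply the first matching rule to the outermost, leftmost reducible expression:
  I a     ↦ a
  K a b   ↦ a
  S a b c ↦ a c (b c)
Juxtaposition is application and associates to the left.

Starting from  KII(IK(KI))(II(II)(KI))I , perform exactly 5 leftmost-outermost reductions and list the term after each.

  start: KII(IK(KI))(II(II)(KI))I
  →1  I(IK(KI))(II(II)(KI))I
  →2  IK(KI)(II(II)(KI))I
  →3  K(KI)(II(II)(KI))I
  →4  KII
  →5  I

Answer: after 5 steps: I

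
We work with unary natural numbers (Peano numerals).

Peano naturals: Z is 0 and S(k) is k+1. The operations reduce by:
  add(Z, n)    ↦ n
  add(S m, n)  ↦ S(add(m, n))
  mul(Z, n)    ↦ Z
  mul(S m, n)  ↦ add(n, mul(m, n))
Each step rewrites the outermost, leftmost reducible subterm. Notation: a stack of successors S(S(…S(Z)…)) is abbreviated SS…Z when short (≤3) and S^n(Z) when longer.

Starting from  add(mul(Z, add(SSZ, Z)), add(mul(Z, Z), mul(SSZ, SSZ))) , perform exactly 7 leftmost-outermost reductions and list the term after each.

  start: add(mul(Z, add(SSZ, Z)), add(mul(Z, Z), mul(SSZ, SSZ)))
  [1] add(Z, add(mul(Z, Z), mul(SSZ, SSZ)))
  [2] add(mul(Z, Z), mul(SSZ, SSZ))
  [3] add(Z, mul(SSZ, SSZ))
  [4] mul(SSZ, SSZ)
  [5] add(SSZ, mul(SZ, SSZ))
  [6] S(add(SZ, mul(SZ, SSZ)))
  [7] S(S(add(Z, mul(SZ, SSZ))))

Answer: after 7 steps: S(S(add(Z, mul(SZ, SSZ))))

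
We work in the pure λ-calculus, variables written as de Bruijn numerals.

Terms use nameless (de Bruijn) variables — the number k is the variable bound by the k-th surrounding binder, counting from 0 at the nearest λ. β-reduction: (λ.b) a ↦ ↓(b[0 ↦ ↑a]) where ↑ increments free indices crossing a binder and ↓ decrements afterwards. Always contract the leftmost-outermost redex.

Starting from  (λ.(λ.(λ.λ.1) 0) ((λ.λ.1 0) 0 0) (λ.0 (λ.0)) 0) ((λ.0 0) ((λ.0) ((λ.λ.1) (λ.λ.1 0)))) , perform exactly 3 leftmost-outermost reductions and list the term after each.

Answer: after 3 steps: (λ.(λ.λ.1 0) ((λ.0 0) ((λ.0) ((λ.λ.1) (λ.λ.1 0)))) ((λ.0 0) ((λ.0) ((λ.λ.1) (λ.λ.1 0))))) (λ.0 (λ.0)) ((λ.0 0) ((λ.0) ((λ.λ.1) (λ.λ.1 0))))

Derivation:
  start: (λ.(λ.(λ.λ.1) 0) ((λ.λ.1 0) 0 0) (λ.0 (λ.0)) 0) ((λ.0 0) ((λ.0) ((λ.λ.1) (λ.λ.1 0))))
  step 1: (λ.(λ.λ.1) 0) ((λ.λ.1 0) ((λ.0 0) ((λ.0) ((λ.λ.1) (λ.λ.1 0)))) ((λ.0 0) ((λ.0) ((λ.λ.1) (λ.λ.1 0))))) (λ.0 (λ.0)) ((λ.0 0) ((λ.0) ((λ.λ.1) (λ.λ.1 0))))
  step 2: (λ.λ.1) ((λ.λ.1 0) ((λ.0 0) ((λ.0) ((λ.λ.1) (λ.λ.1 0)))) ((λ.0 0) ((λ.0) ((λ.λ.1) (λ.λ.1 0))))) (λ.0 (λ.0)) ((λ.0 0) ((λ.0) ((λ.λ.1) (λ.λ.1 0))))
  step 3: (λ.(λ.λ.1 0) ((λ.0 0) ((λ.0) ((λ.λ.1) (λ.λ.1 0)))) ((λ.0 0) ((λ.0) ((λ.λ.1) (λ.λ.1 0))))) (λ.0 (λ.0)) ((λ.0 0) ((λ.0) ((λ.λ.1) (λ.λ.1 0))))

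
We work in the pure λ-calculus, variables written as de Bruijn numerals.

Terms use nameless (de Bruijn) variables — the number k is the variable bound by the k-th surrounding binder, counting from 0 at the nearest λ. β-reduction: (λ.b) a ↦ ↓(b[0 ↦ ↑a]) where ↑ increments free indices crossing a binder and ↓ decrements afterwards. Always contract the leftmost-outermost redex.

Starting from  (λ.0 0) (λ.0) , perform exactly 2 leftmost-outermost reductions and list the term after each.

  start: (λ.0 0) (λ.0)
  [1] (λ.0) (λ.0)
  [2] λ.0

Answer: after 2 steps: λ.0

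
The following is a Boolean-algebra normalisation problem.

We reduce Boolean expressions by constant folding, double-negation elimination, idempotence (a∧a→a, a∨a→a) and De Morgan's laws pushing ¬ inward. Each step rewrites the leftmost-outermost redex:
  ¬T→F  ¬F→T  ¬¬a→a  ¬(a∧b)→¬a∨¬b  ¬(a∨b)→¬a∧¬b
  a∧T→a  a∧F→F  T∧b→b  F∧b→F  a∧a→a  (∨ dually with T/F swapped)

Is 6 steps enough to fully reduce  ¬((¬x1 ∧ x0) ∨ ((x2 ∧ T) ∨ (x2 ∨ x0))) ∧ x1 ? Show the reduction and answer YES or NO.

  start: ¬((¬x1 ∧ x0) ∨ ((x2 ∧ T) ∨ (x2 ∨ x0))) ∧ x1
  [1] (¬(¬x1 ∧ x0) ∧ ¬((x2 ∧ T) ∨ (x2 ∨ x0))) ∧ x1
  [2] ((¬¬x1 ∨ ¬x0) ∧ ¬((x2 ∧ T) ∨ (x2 ∨ x0))) ∧ x1
  [3] ((x1 ∨ ¬x0) ∧ ¬((x2 ∧ T) ∨ (x2 ∨ x0))) ∧ x1
  [4] ((x1 ∨ ¬x0) ∧ (¬(x2 ∧ T) ∧ ¬(x2 ∨ x0))) ∧ x1
  [5] ((x1 ∨ ¬x0) ∧ ((¬x2 ∨ ¬T) ∧ ¬(x2 ∨ x0))) ∧ x1
  [6] ((x1 ∨ ¬x0) ∧ ((¬x2 ∨ F) ∧ ¬(x2 ∨ x0))) ∧ x1

Answer: NO — after 6 steps the term is ((x1 ∨ ¬x0) ∧ ((¬x2 ∨ F) ∧ ¬(x2 ∨ x0))) ∧ x1, not yet normal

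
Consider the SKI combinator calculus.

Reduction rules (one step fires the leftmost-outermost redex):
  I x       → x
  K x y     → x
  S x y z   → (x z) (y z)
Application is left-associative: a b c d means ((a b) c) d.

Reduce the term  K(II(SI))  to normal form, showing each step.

Answer: normal form = K(SI)  (in 2 steps)

Working:
  start: K(II(SI))
  →1  K(I(SI))
  →2  K(SI)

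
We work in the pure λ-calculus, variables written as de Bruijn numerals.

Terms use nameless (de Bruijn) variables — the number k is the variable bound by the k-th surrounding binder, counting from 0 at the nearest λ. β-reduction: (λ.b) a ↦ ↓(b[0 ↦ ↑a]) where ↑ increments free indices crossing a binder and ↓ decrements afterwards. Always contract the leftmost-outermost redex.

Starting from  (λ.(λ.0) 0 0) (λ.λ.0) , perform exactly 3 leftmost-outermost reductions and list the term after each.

  start: (λ.(λ.0) 0 0) (λ.λ.0)
  [1] (λ.0) (λ.λ.0) (λ.λ.0)
  [2] (λ.λ.0) (λ.λ.0)
  [3] λ.0

Answer: after 3 steps: λ.0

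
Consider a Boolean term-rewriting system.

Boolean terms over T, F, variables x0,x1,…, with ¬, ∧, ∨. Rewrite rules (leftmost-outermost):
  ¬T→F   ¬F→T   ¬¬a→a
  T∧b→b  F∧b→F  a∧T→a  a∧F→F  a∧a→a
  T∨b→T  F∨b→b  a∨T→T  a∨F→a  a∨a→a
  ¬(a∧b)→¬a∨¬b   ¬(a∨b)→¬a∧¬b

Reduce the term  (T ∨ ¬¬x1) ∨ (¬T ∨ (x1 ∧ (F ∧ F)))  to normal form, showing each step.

Answer: normal form = T  (in 2 steps)

Working:
  start: (T ∨ ¬¬x1) ∨ (¬T ∨ (x1 ∧ (F ∧ F)))
  →1  T ∨ (¬T ∨ (x1 ∧ (F ∧ F)))
  →2  T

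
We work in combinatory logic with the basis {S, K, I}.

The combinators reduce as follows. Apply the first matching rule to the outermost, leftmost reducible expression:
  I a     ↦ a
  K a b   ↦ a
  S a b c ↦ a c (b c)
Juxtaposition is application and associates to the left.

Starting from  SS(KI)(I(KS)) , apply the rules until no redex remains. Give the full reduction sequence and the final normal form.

  start: SS(KI)(I(KS))
  [1] S(I(KS))(KI(I(KS)))
  [2] S(KS)(KI(I(KS)))
  [3] S(KS)I

Answer: normal form = S(KS)I  (in 3 steps)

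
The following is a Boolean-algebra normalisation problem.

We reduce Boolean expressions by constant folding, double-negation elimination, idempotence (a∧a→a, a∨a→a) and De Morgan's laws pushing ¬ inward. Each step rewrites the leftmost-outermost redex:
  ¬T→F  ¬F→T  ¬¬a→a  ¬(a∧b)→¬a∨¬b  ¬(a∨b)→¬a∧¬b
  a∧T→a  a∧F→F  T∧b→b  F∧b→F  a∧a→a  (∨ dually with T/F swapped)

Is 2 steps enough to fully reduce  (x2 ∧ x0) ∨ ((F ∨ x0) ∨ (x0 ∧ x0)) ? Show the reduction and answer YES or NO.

Answer: NO — after 2 steps the term is (x2 ∧ x0) ∨ (x0 ∨ x0), not yet normal

Reduction:
  start: (x2 ∧ x0) ∨ ((F ∨ x0) ∨ (x0 ∧ x0))
  [1] (x2 ∧ x0) ∨ (x0 ∨ (x0 ∧ x0))
  [2] (x2 ∧ x0) ∨ (x0 ∨ x0)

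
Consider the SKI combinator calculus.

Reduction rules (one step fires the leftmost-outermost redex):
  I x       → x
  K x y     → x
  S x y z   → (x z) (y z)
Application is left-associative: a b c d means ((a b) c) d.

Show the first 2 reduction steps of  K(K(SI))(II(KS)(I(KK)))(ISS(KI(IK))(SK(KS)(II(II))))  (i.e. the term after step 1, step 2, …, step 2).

Answer: after 2 steps: SI

Reduction:
  start: K(K(SI))(II(KS)(I(KK)))(ISS(KI(IK))(SK(KS)(II(II))))
  [1] K(SI)(ISS(KI(IK))(SK(KS)(II(II))))
  [2] SI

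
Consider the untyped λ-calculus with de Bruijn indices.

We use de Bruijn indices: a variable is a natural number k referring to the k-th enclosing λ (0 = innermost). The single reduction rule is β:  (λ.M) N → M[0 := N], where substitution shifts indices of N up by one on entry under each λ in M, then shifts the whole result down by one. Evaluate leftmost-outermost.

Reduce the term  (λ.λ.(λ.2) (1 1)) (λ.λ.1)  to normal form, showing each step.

Answer: normal form = λ.λ.λ.1  (in 2 steps)

Derivation:
  start: (λ.λ.(λ.2) (1 1)) (λ.λ.1)
  step 1: λ.(λ.λ.λ.1) ((λ.λ.1) (λ.λ.1))
  step 2: λ.λ.λ.1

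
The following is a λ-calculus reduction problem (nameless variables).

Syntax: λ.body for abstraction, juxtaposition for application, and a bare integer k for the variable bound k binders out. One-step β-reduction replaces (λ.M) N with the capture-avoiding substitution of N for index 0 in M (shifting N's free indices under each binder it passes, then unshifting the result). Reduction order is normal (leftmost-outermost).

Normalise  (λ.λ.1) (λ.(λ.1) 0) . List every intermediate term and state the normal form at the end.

Answer: normal form = λ.λ.0  (in 2 steps)

Reduction:
  start: (λ.λ.1) (λ.(λ.1) 0)
  [1] λ.λ.(λ.1) 0
  [2] λ.λ.0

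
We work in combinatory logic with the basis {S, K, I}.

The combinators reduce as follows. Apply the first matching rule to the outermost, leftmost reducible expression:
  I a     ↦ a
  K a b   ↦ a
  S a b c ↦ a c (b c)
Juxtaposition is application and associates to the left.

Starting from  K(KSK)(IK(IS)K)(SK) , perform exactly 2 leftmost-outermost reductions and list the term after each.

Answer: after 2 steps: S(SK)

Working:
  start: K(KSK)(IK(IS)K)(SK)
  [1] KSK(SK)
  [2] S(SK)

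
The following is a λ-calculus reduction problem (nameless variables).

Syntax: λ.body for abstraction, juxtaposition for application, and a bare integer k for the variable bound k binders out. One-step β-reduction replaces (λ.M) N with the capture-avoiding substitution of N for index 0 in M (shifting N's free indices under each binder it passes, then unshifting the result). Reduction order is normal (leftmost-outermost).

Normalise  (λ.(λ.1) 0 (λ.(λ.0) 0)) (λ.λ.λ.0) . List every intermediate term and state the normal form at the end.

  start: (λ.(λ.1) 0 (λ.(λ.0) 0)) (λ.λ.λ.0)
  step 1: (λ.λ.λ.λ.0) (λ.λ.λ.0) (λ.(λ.0) 0)
  step 2: (λ.λ.λ.0) (λ.(λ.0) 0)
  step 3: λ.λ.0

Answer: normal form = λ.λ.0  (in 3 steps)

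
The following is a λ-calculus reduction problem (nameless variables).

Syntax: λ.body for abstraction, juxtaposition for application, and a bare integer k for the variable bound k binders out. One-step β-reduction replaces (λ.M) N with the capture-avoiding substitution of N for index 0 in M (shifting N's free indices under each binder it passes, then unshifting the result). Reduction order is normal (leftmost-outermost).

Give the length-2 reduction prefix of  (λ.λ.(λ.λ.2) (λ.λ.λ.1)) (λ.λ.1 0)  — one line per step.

Answer: after 2 steps: λ.λ.1

Derivation:
  start: (λ.λ.(λ.λ.2) (λ.λ.λ.1)) (λ.λ.1 0)
  →1  λ.(λ.λ.2) (λ.λ.λ.1)
  →2  λ.λ.1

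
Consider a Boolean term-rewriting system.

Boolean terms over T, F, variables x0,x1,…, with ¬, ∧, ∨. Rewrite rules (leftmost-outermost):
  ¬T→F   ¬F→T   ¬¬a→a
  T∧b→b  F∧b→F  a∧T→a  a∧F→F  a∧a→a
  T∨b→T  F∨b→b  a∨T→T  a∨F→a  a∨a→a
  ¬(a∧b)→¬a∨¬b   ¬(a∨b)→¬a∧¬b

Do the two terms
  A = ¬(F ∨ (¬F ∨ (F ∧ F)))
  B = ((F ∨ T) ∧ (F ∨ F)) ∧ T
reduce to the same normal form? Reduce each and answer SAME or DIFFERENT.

Answer: SAME — A ⇓ F, B ⇓ F

Reduction:
Term A:
  start: ¬(F ∨ (¬F ∨ (F ∧ F)))
  →1  ¬F ∧ ¬(¬F ∨ (F ∧ F))
  →2  T ∧ ¬(¬F ∨ (F ∧ F))
  →3  ¬(¬F ∨ (F ∧ F))
  →4  ¬¬F ∧ ¬(F ∧ F)
  →5  F ∧ ¬(F ∧ F)
  →6  F

Term B:
  start: ((F ∨ T) ∧ (F ∨ F)) ∧ T
  →1  (F ∨ T) ∧ (F ∨ F)
  →2  T ∧ (F ∨ F)
  →3  F ∨ F
  →4  F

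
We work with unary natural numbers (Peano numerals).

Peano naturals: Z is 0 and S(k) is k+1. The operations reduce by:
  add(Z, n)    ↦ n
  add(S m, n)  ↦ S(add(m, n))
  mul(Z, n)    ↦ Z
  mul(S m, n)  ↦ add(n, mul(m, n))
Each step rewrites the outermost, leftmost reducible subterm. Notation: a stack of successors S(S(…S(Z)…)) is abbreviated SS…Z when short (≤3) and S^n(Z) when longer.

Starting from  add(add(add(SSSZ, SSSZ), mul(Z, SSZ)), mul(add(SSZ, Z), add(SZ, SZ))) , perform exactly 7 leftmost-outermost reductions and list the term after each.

Answer: after 7 steps: S(S(add(add(S(add(Z, SSSZ)), mul(Z, SSZ)), mul(add(SSZ, Z), add(SZ, SZ)))))

Derivation:
  start: add(add(add(SSSZ, SSSZ), mul(Z, SSZ)), mul(add(SSZ, Z), add(SZ, SZ)))
  [1] add(add(S(add(SSZ, SSSZ)), mul(Z, SSZ)), mul(add(SSZ, Z), add(SZ, SZ)))
  [2] add(S(add(add(SSZ, SSSZ), mul(Z, SSZ))), mul(add(SSZ, Z), add(SZ, SZ)))
  [3] S(add(add(add(SSZ, SSSZ), mul(Z, SSZ)), mul(add(SSZ, Z), add(SZ, SZ))))
  [4] S(add(add(S(add(SZ, SSSZ)), mul(Z, SSZ)), mul(add(SSZ, Z), add(SZ, SZ))))
  [5] S(add(S(add(add(SZ, SSSZ), mul(Z, SSZ))), mul(add(SSZ, Z), add(SZ, SZ))))
  [6] S(S(add(add(add(SZ, SSSZ), mul(Z, SSZ)), mul(add(SSZ, Z), add(SZ, SZ)))))
  [7] S(S(add(add(S(add(Z, SSSZ)), mul(Z, SSZ)), mul(add(SSZ, Z), add(SZ, SZ)))))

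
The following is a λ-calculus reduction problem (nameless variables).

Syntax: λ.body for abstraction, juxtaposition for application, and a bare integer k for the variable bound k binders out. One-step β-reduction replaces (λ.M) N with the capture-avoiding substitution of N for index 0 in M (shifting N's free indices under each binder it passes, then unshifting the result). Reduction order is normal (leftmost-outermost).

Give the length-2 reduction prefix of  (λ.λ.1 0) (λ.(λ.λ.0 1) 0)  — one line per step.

Answer: after 2 steps: λ.(λ.λ.0 1) 0

Reduction:
  start: (λ.λ.1 0) (λ.(λ.λ.0 1) 0)
  step 1: λ.(λ.(λ.λ.0 1) 0) 0
  step 2: λ.(λ.λ.0 1) 0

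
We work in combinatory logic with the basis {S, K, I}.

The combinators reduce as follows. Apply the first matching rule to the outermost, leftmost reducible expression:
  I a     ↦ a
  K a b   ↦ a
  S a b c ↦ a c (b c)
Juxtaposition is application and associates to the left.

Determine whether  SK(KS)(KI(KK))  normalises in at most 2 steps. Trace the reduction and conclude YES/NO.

Answer: NO — after 2 steps the term is KI(KK), not yet normal

Derivation:
  start: SK(KS)(KI(KK))
  →1  K(KI(KK))(KS(KI(KK)))
  →2  KI(KK)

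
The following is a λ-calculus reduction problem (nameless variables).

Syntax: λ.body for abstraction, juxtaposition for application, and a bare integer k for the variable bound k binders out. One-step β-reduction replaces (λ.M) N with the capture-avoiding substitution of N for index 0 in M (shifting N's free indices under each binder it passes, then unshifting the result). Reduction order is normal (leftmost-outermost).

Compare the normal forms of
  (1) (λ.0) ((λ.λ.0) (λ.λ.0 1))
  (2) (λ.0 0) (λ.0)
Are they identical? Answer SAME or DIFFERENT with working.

Term A:
  start: (λ.0) ((λ.λ.0) (λ.λ.0 1))
  step 1: (λ.λ.0) (λ.λ.0 1)
  step 2: λ.0

Term B:
  start: (λ.0 0) (λ.0)
  step 1: (λ.0) (λ.0)
  step 2: λ.0

Answer: SAME — A ⇓ λ.0, B ⇓ λ.0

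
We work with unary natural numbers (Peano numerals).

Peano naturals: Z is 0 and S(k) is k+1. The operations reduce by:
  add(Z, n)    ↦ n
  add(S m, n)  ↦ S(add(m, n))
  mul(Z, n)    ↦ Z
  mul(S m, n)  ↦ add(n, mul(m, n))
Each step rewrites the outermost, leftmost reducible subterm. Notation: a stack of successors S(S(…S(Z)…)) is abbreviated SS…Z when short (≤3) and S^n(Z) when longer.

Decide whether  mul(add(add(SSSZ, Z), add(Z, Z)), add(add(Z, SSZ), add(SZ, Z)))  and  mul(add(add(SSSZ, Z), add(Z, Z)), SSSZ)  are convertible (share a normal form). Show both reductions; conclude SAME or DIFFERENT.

Answer: SAME — A ⇓ S^9(Z), B ⇓ S^9(Z)

Derivation:
Term A:
  start: mul(add(add(SSSZ, Z), add(Z, Z)), add(add(Z, SSZ), add(SZ, Z)))
  [1] mul(add(S(add(SSZ, Z)), add(Z, Z)), add(add(Z, SSZ), add(SZ, Z)))
  [2] mul(S(add(add(SSZ, Z), add(Z, Z))), add(add(Z, SSZ), add(SZ, Z)))
  [3] add(add(add(Z, SSZ), add(SZ, Z)), mul(add(add(SSZ, Z), add(Z, Z)), add(add(Z, SSZ), add(SZ, Z))))
  [4] add(add(SSZ, add(SZ, Z)), mul(add(add(SSZ, Z), add(Z, Z)), add(add(Z, SSZ), add(SZ, Z))))
  [5] add(S(add(SZ, add(SZ, Z))), mul(add(add(SSZ, Z), add(Z, Z)), add(add(Z, SSZ), add(SZ, Z))))
  [6] S(add(add(SZ, add(SZ, Z)), mul(add(add(SSZ, Z), add(Z, Z)), add(add(Z, SSZ), add(SZ, Z)))))
  [7] S(add(S(add(Z, add(SZ, Z))), mul(add(add(SSZ, Z), add(Z, Z)), add(add(Z, SSZ), add(SZ, Z)))))
  [8] S(S(add(add(Z, add(SZ, Z)), mul(add(add(SSZ, Z), add(Z, Z)), add(add(Z, SSZ), add(SZ, Z))))))
  [9] S(S(add(add(SZ, Z), mul(add(add(SSZ, Z), add(Z, Z)), add(add(Z, SSZ), add(SZ, Z))))))
  [10] S(S(add(S(add(Z, Z)), mul(add(add(SSZ, Z), add(Z, Z)), add(add(Z, SSZ), add(SZ, Z))))))
  [11] S(S(S(add(add(Z, Z), mul(add(add(SSZ, Z), add(Z, Z)), add(add(Z, SSZ), add(SZ, Z)))))))
  [12] S(S(S(add(Z, mul(add(add(SSZ, Z), add(Z, Z)), add(add(Z, SSZ), add(SZ, Z)))))))
  [13] S(S(S(mul(add(add(SSZ, Z), add(Z, Z)), add(add(Z, SSZ), add(SZ, Z))))))
  [14] S(S(S(mul(add(S(add(SZ, Z)), add(Z, Z)), add(add(Z, SSZ), add(SZ, Z))))))
  [15] S(S(S(mul(S(add(add(SZ, Z), add(Z, Z))), add(add(Z, SSZ), add(SZ, Z))))))
  [16] S(S(S(add(add(add(Z, SSZ), add(SZ, Z)), mul(add(add(SZ, Z), add(Z, Z)), add(add(Z, SSZ), add(SZ, Z)))))))
  [17] S(S(S(add(add(SSZ, add(SZ, Z)), mul(add(add(SZ, Z), add(Z, Z)), add(add(Z, SSZ), add(SZ, Z)))))))
  [18] S(S(S(add(S(add(SZ, add(SZ, Z))), mul(add(add(SZ, Z), add(Z, Z)), add(add(Z, SSZ), add(SZ, Z)))))))
  [19] S(S(S(S(add(add(SZ, add(SZ, Z)), mul(add(add(SZ, Z), add(Z, Z)), add(add(Z, SSZ), add(SZ, Z))))))))
  [20] S(S(S(S(add(S(add(Z, add(SZ, Z))), mul(add(add(SZ, Z), add(Z, Z)), add(add(Z, SSZ), add(SZ, Z))))))))
  [21] S(S(S(S(S(add(add(Z, add(SZ, Z)), mul(add(add(SZ, Z), add(Z, Z)), add(add(Z, SSZ), add(SZ, Z)))))))))
  [22] S(S(S(S(S(add(add(SZ, Z), mul(add(add(SZ, Z), add(Z, Z)), add(add(Z, SSZ), add(SZ, Z)))))))))
  [23] S(S(S(S(S(add(S(add(Z, Z)), mul(add(add(SZ, Z), add(Z, Z)), add(add(Z, SSZ), add(SZ, Z)))))))))
  [24] S(S(S(S(S(S(add(add(Z, Z), mul(add(add(SZ, Z), add(Z, Z)), add(add(Z, SSZ), add(SZ, Z))))))))))
  [25] S(S(S(S(S(S(add(Z, mul(add(add(SZ, Z), add(Z, Z)), add(add(Z, SSZ), add(SZ, Z))))))))))
  [26] S(S(S(S(S(S(mul(add(add(SZ, Z), add(Z, Z)), add(add(Z, SSZ), add(SZ, Z)))))))))
  [27] S(S(S(S(S(S(mul(add(S(add(Z, Z)), add(Z, Z)), add(add(Z, SSZ), add(SZ, Z)))))))))
  [28] S(S(S(S(S(S(mul(S(add(add(Z, Z), add(Z, Z))), add(add(Z, SSZ), add(SZ, Z)))))))))
  [29] S(S(S(S(S(S(add(add(add(Z, SSZ), add(SZ, Z)), mul(add(add(Z, Z), add(Z, Z)), add(add(Z, SSZ), add(SZ, Z))))))))))
  [30] S(S(S(S(S(S(add(add(SSZ, add(SZ, Z)), mul(add(add(Z, Z), add(Z, Z)), add(add(Z, SSZ), add(SZ, Z))))))))))
  [31] S(S(S(S(S(S(add(S(add(SZ, add(SZ, Z))), mul(add(add(Z, Z), add(Z, Z)), add(add(Z, SSZ), add(SZ, Z))))))))))
  [32] S(S(S(S(S(S(S(add(add(SZ, add(SZ, Z)), mul(add(add(Z, Z), add(Z, Z)), add(add(Z, SSZ), add(SZ, Z)))))))))))
  [33] S(S(S(S(S(S(S(add(S(add(Z, add(SZ, Z))), mul(add(add(Z, Z), add(Z, Z)), add(add(Z, SSZ), add(SZ, Z)))))))))))
  [34] S(S(S(S(S(S(S(S(add(add(Z, add(SZ, Z)), mul(add(add(Z, Z), add(Z, Z)), add(add(Z, SSZ), add(SZ, Z))))))))))))
  [35] S(S(S(S(S(S(S(S(add(add(SZ, Z), mul(add(add(Z, Z), add(Z, Z)), add(add(Z, SSZ), add(SZ, Z))))))))))))
  [36] S(S(S(S(S(S(S(S(add(S(add(Z, Z)), mul(add(add(Z, Z), add(Z, Z)), add(add(Z, SSZ), add(SZ, Z))))))))))))
  [37] S(S(S(S(S(S(S(S(S(add(add(Z, Z), mul(add(add(Z, Z), add(Z, Z)), add(add(Z, SSZ), add(SZ, Z)))))))))))))
  [38] S(S(S(S(S(S(S(S(S(add(Z, mul(add(add(Z, Z), add(Z, Z)), add(add(Z, SSZ), add(SZ, Z)))))))))))))
  [39] S(S(S(S(S(S(S(S(S(mul(add(add(Z, Z), add(Z, Z)), add(add(Z, SSZ), add(SZ, Z))))))))))))
  [40] S(S(S(S(S(S(S(S(S(mul(add(Z, add(Z, Z)), add(add(Z, SSZ), add(SZ, Z))))))))))))
  [41] S(S(S(S(S(S(S(S(S(mul(add(Z, Z), add(add(Z, SSZ), add(SZ, Z))))))))))))
  [42] S(S(S(S(S(S(S(S(S(mul(Z, add(add(Z, SSZ), add(SZ, Z))))))))))))
  [43] S^9(Z)

Term B:
  start: mul(add(add(SSSZ, Z), add(Z, Z)), SSSZ)
  [1] mul(add(S(add(SSZ, Z)), add(Z, Z)), SSSZ)
  [2] mul(S(add(add(SSZ, Z), add(Z, Z))), SSSZ)
  [3] add(SSSZ, mul(add(add(SSZ, Z), add(Z, Z)), SSSZ))
  [4] S(add(SSZ, mul(add(add(SSZ, Z), add(Z, Z)), SSSZ)))
  [5] S(S(add(SZ, mul(add(add(SSZ, Z), add(Z, Z)), SSSZ))))
  [6] S(S(S(add(Z, mul(add(add(SSZ, Z), add(Z, Z)), SSSZ)))))
  [7] S(S(S(mul(add(add(SSZ, Z), add(Z, Z)), SSSZ))))
  [8] S(S(S(mul(add(S(add(SZ, Z)), add(Z, Z)), SSSZ))))
  [9] S(S(S(mul(S(add(add(SZ, Z), add(Z, Z))), SSSZ))))
  [10] S(S(S(add(SSSZ, mul(add(add(SZ, Z), add(Z, Z)), SSSZ)))))
  [11] S(S(S(S(add(SSZ, mul(add(add(SZ, Z), add(Z, Z)), SSSZ))))))
  [12] S(S(S(S(S(add(SZ, mul(add(add(SZ, Z), add(Z, Z)), SSSZ)))))))
  [13] S(S(S(S(S(S(add(Z, mul(add(add(SZ, Z), add(Z, Z)), SSSZ))))))))
  [14] S(S(S(S(S(S(mul(add(add(SZ, Z), add(Z, Z)), SSSZ)))))))
  [15] S(S(S(S(S(S(mul(add(S(add(Z, Z)), add(Z, Z)), SSSZ)))))))
  [16] S(S(S(S(S(S(mul(S(add(add(Z, Z), add(Z, Z))), SSSZ)))))))
  [17] S(S(S(S(S(S(add(SSSZ, mul(add(add(Z, Z), add(Z, Z)), SSSZ))))))))
  [18] S(S(S(S(S(S(S(add(SSZ, mul(add(add(Z, Z), add(Z, Z)), SSSZ)))))))))
  [19] S(S(S(S(S(S(S(S(add(SZ, mul(add(add(Z, Z), add(Z, Z)), SSSZ))))))))))
  [20] S(S(S(S(S(S(S(S(S(add(Z, mul(add(add(Z, Z), add(Z, Z)), SSSZ)))))))))))
  [21] S(S(S(S(S(S(S(S(S(mul(add(add(Z, Z), add(Z, Z)), SSSZ))))))))))
  [22] S(S(S(S(S(S(S(S(S(mul(add(Z, add(Z, Z)), SSSZ))))))))))
  [23] S(S(S(S(S(S(S(S(S(mul(add(Z, Z), SSSZ))))))))))
  [24] S(S(S(S(S(S(S(S(S(mul(Z, SSSZ))))))))))
  [25] S^9(Z)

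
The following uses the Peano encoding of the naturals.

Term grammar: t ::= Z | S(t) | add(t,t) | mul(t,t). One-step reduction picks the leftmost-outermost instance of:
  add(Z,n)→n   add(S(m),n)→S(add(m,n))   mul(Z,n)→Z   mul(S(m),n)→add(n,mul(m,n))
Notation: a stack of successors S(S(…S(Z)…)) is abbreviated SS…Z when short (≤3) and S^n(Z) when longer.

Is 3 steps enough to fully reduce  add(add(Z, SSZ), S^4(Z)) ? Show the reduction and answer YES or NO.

Answer: NO — after 3 steps the term is S(S(add(Z, S^4(Z)))), not yet normal

Derivation:
  start: add(add(Z, SSZ), S^4(Z))
  →1  add(SSZ, S^4(Z))
  →2  S(add(SZ, S^4(Z)))
  →3  S(S(add(Z, S^4(Z))))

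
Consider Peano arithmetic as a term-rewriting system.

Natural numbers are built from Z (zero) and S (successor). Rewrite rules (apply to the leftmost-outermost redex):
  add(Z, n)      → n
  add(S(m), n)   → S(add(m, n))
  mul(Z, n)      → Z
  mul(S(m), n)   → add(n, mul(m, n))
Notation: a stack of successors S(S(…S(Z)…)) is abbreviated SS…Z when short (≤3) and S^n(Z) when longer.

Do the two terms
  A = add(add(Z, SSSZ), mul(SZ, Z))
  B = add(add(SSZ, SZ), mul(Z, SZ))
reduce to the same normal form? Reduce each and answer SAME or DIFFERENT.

Term A:
  start: add(add(Z, SSSZ), mul(SZ, Z))
  [1] add(SSSZ, mul(SZ, Z))
  [2] S(add(SSZ, mul(SZ, Z)))
  [3] S(S(add(SZ, mul(SZ, Z))))
  [4] S(S(S(add(Z, mul(SZ, Z)))))
  [5] S(S(S(mul(SZ, Z))))
  [6] S(S(S(add(Z, mul(Z, Z)))))
  [7] S(S(S(mul(Z, Z))))
  [8] SSSZ

Term B:
  start: add(add(SSZ, SZ), mul(Z, SZ))
  [1] add(S(add(SZ, SZ)), mul(Z, SZ))
  [2] S(add(add(SZ, SZ), mul(Z, SZ)))
  [3] S(add(S(add(Z, SZ)), mul(Z, SZ)))
  [4] S(S(add(add(Z, SZ), mul(Z, SZ))))
  [5] S(S(add(SZ, mul(Z, SZ))))
  [6] S(S(S(add(Z, mul(Z, SZ)))))
  [7] S(S(S(mul(Z, SZ))))
  [8] SSSZ

Answer: SAME — A ⇓ SSSZ, B ⇓ SSSZ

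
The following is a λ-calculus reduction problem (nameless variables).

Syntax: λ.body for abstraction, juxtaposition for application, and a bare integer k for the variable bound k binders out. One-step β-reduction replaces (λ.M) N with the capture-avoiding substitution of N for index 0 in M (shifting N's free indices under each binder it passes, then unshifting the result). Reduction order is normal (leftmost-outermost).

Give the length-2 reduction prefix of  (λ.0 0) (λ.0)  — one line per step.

  start: (λ.0 0) (λ.0)
  [1] (λ.0) (λ.0)
  [2] λ.0

Answer: after 2 steps: λ.0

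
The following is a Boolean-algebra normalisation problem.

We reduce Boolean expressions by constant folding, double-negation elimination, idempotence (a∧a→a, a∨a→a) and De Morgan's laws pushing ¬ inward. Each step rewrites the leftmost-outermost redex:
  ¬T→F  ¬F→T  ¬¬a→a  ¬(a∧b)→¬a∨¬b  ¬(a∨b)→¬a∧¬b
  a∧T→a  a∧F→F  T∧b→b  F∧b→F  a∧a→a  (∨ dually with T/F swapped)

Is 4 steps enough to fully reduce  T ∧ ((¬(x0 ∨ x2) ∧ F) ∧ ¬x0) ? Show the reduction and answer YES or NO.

Answer: YES — reaches normal form F in 3 ≤ 4 steps

Working:
  start: T ∧ ((¬(x0 ∨ x2) ∧ F) ∧ ¬x0)
  step 1: (¬(x0 ∨ x2) ∧ F) ∧ ¬x0
  step 2: F ∧ ¬x0
  step 3: F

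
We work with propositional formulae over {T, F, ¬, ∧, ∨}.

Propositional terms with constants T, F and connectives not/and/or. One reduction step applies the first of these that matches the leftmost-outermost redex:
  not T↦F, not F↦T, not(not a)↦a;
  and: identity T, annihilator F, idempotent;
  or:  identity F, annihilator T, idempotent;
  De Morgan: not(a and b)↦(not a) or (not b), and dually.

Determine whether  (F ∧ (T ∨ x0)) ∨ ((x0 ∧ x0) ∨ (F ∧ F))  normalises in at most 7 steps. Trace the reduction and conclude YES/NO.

  start: (F ∧ (T ∨ x0)) ∨ ((x0 ∧ x0) ∨ (F ∧ F))
  →1  F ∨ ((x0 ∧ x0) ∨ (F ∧ F))
  →2  (x0 ∧ x0) ∨ (F ∧ F)
  →3  x0 ∨ (F ∧ F)
  →4  x0 ∨ F
  →5  x0

Answer: YES — reaches normal form x0 in 5 ≤ 7 steps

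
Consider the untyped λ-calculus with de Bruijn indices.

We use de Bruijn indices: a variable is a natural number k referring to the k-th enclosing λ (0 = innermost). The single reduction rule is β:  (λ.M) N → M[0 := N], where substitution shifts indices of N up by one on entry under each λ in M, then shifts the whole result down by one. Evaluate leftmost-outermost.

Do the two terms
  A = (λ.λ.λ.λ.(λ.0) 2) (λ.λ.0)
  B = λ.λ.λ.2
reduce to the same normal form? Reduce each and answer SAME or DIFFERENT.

Answer: SAME — A ⇓ λ.λ.λ.2, B ⇓ λ.λ.λ.2

Reduction:
Term A:
  start: (λ.λ.λ.λ.(λ.0) 2) (λ.λ.0)
  [1] λ.λ.λ.(λ.0) 2
  [2] λ.λ.λ.2

Term B:
  start: λ.λ.λ.2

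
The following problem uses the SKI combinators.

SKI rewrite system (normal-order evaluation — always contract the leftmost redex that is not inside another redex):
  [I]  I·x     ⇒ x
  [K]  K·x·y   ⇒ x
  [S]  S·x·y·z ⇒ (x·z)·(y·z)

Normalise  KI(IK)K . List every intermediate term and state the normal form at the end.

  start: KI(IK)K
  →1  IK
  →2  K

Answer: normal form = K  (in 2 steps)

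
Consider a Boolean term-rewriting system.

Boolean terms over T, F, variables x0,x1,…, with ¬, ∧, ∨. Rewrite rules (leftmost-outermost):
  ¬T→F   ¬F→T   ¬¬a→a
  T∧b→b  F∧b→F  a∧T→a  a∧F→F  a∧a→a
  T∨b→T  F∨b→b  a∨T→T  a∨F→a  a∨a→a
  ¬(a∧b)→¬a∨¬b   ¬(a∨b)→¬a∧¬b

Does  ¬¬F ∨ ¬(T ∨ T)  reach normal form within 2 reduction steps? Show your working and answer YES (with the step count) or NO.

  start: ¬¬F ∨ ¬(T ∨ T)
  step 1: F ∨ ¬(T ∨ T)
  step 2: ¬(T ∨ T)

Answer: NO — after 2 steps the term is ¬(T ∨ T), not yet normal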